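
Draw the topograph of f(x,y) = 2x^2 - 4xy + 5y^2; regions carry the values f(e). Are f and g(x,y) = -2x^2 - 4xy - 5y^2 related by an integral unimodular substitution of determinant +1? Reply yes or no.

D₁ = -24, D₂ = -24
f: translate: b→0 (≡-4 mod 4), so (2,-4,5)→(2,0,3)
f: reduced (well bottom): (2,0,3) with a≤c, −a<b≤a
g is negative-definite; reduce −g:
−g: translate: b→0 (≡4 mod 4), so (2,4,5)→(2,0,3)
−g: reduced (well bottom): (2,0,3) with a≤c, −a<b≤a
flip sign back: reduced form of g is (-2,0,-3)
reduced forms (2, 0, 3) vs (-2, 0, -3) ⇒ inequivalent

no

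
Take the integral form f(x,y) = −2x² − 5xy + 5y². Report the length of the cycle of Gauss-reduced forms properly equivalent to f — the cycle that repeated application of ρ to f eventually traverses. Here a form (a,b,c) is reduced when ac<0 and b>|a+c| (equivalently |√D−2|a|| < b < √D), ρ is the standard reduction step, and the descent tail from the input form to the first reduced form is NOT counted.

D = 65, ⌊√D⌋ = 8
descent: ρ → (5,5,-2)  [lands on river]
river: ρ → (-2,7,2)
river: ρ → (2,5,-5)
river: ρ → (-5,5,2)
river: ρ → (2,7,-2)
river: ρ → (-2,5,5)
ρ-cycle length = 6 (tail of 1 descent step not counted)

6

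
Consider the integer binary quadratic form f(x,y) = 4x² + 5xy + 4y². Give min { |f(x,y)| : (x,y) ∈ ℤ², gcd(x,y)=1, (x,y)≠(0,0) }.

translate: b→-3 (≡5 mod 8), so (4,5,4)→(4,-3,3)
flip: (4,-3,3)→(3,3,4)
reduced (well bottom): (3,3,4) with a≤c, −a<b≤a
well minimum = a = 3

3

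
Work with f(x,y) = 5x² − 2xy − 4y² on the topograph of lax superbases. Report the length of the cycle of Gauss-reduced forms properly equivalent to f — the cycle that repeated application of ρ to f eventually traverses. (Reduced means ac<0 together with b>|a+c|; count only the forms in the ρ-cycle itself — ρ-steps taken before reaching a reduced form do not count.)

D = 84, ⌊√D⌋ = 9
descent: ρ → (-4,2,5)  [lands on river]
river: ρ → (5,8,-1)
river: ρ → (-1,8,5)
river: ρ → (5,2,-4)
river: ρ → (-4,6,3)
river: ρ → (3,6,-4)
ρ-cycle length = 6 (tail of 1 descent step not counted)

6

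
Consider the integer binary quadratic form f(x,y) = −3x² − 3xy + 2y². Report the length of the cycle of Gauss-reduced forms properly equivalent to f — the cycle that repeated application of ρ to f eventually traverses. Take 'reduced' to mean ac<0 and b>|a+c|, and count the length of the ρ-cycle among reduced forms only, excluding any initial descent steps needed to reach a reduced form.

D = 33, ⌊√D⌋ = 5
descent: ρ → (2,3,-3)  [lands on river]
river: ρ → (-3,3,2)
river: ρ → (2,5,-1)
river: ρ → (-1,5,2)
ρ-cycle length = 4 (tail of 1 descent step not counted)

4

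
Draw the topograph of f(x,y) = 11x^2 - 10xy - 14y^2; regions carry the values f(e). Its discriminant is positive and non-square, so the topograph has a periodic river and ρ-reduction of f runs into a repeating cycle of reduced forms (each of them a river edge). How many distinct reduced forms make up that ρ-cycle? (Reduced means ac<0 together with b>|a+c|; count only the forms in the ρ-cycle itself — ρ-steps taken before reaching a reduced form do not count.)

D = 716, ⌊√D⌋ = 26
descent: ρ → (-14,10,11)  [lands on river]
river: ρ → (11,12,-13)
river: ρ → (-13,14,10)
river: ρ → (10,26,-1)
river: ρ → (-1,26,10)
river: ρ → (10,14,-13)
river: ρ → (-13,12,11)
river: ρ → (11,10,-14)
river: ρ → (-14,18,7)
river: ρ → (7,24,-5)
river: ρ → (-5,26,2)
river: ρ → (2,26,-5)
river: ρ → (-5,24,7)
river: ρ → (7,18,-14)
ρ-cycle length = 14 (tail of 1 descent step not counted)

14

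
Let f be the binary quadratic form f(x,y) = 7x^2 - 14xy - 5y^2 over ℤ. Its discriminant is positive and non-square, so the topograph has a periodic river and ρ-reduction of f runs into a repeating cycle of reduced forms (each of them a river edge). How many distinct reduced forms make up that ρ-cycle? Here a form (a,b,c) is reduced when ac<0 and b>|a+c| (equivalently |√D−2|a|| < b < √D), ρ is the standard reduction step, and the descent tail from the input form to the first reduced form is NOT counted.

D = 336, ⌊√D⌋ = 18
descent: ρ → (-5,14,7)  [lands on river]
river: ρ → (7,14,-5)
river: ρ → (-5,16,4)
river: ρ → (4,16,-5)
ρ-cycle length = 4 (tail of 1 descent step not counted)

4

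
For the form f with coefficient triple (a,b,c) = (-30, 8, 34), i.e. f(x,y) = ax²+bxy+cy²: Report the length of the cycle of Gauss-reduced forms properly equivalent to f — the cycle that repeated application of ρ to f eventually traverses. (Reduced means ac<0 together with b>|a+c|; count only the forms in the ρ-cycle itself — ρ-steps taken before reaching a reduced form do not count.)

D = 4144, ⌊√D⌋ = 64
river: ρ → (34,60,-4)
river: ρ → (-4,60,34)
river: ρ → (34,8,-30)
river: ρ → (-30,52,12)
river: ρ → (12,44,-46)
river: ρ → (-46,48,10)
river: ρ → (10,52,-36)
river: ρ → (-36,20,26)
river: ρ → (26,32,-30)
river: ρ → (-30,28,28)
river: ρ → (28,28,-30)
river: ρ → (-30,32,26)
river: ρ → (26,20,-36)
river: ρ → (-36,52,10)
river: ρ → (10,48,-46)
river: ρ → (-46,44,12)
river: ρ → (12,52,-30)
river: ρ → (-30,8,34)
ρ-cycle length = 18 (tail of 0 descent steps not counted)

18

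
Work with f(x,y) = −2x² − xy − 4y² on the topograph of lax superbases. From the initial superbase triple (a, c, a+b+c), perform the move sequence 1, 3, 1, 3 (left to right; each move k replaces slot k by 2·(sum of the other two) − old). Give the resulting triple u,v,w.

start (-2,-4,-7) = (f(1,0),f(0,1),f(1,1))
replace slot 1: 2·((-4)+(-7)) − (-2) = -20 → (-20,-4,-7)
replace slot 3: 2·((-20)+(-4)) − (-7) = -41 → (-20,-4,-41)
replace slot 1: 2·((-4)+(-41)) − (-20) = -70 → (-70,-4,-41)
replace slot 3: 2·((-70)+(-4)) − (-41) = -107 → (-70,-4,-107)

-70,-4,-107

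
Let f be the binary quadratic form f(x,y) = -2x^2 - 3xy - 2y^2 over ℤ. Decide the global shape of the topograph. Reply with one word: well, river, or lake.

D = b²−4ac = (-3)² − 4·(-2)·(-2) = -7
D < 0 ⇒ definite ⇒ every region one sign ⇒ single well

well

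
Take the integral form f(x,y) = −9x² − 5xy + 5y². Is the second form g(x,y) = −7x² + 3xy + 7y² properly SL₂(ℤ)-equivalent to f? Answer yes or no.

D₁ = 205, D₂ = 205
river cycle of f (length 4): (5, 5, -9), (-9, 13, 1), (1, 13, -9), (-9, 5, 5)
river cycle of g (length 4): (7, 11, -3), (-3, 13, 3), (3, 11, -7), (-7, 3, 7)
cycles differ ⇒ inequivalent

no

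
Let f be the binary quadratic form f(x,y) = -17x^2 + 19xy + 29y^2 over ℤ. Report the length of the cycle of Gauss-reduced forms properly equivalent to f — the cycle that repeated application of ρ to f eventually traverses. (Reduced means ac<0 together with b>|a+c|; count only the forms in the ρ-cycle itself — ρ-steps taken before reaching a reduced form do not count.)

D = 2333, ⌊√D⌋ = 48
river: ρ → (29,39,-7)
river: ρ → (-7,45,11)
river: ρ → (11,43,-11)
river: ρ → (-11,45,7)
river: ρ → (7,39,-29)
river: ρ → (-29,19,17)
river: ρ → (17,15,-31)
river: ρ → (-31,47,1)
river: ρ → (1,47,-31)
river: ρ → (-31,15,17)
river: ρ → (17,19,-29)
river: ρ → (-29,39,7)
river: ρ → (7,45,-11)
river: ρ → (-11,43,11)
river: ρ → (11,45,-7)
river: ρ → (-7,39,29)
river: ρ → (29,19,-17)
river: ρ → (-17,15,31)
river: ρ → (31,47,-1)
river: ρ → (-1,47,31)
river: ρ → (31,15,-17)
river: ρ → (-17,19,29)
ρ-cycle length = 22 (tail of 0 descent steps not counted)

22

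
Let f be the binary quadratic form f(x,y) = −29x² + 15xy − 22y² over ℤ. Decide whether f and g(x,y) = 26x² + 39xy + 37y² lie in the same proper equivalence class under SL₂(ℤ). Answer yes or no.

D₁ = -2327, D₂ = -2327
f is negative-definite; reduce −f:
−f: flip: (29,-15,22)→(22,15,29)
−f: reduced (well bottom): (22,15,29) with a≤c, −a<b≤a
flip sign back: reduced form of f is (-22,-15,-29)
g: translate: b→-13 (≡39 mod 52), so (26,39,37)→(26,-13,24)
g: flip: (26,-13,24)→(24,13,26)
g: reduced (well bottom): (24,13,26) with a≤c, −a<b≤a
reduced forms (-22, -15, -29) vs (24, 13, 26) ⇒ inequivalent

no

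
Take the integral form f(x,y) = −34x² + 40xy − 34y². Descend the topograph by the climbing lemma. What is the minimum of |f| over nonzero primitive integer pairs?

translate: b→28 (≡-40 mod 68), so (34,-40,34)→(34,28,28)
flip: (34,28,28)→(28,-28,34)
translate: b→28 (≡-28 mod 56), so (28,-28,34)→(28,28,34)
reduced (well bottom): (28,28,34) with a≤c, −a<b≤a
well minimum |f| = |-28| = 28 (negative-definite)

28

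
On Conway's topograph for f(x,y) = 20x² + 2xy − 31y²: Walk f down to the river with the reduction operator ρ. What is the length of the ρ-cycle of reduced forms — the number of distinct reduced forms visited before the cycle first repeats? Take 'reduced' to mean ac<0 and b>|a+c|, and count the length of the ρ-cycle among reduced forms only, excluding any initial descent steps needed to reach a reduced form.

D = 2484, ⌊√D⌋ = 49
descent: ρ → (-31,-2,20)
descent: ρ → (20,42,-9)  [lands on river]
river: ρ → (-9,48,5)
river: ρ → (5,42,-36)
river: ρ → (-36,30,11)
river: ρ → (11,36,-27)
river: ρ → (-27,18,20)
river: ρ → (20,22,-25)
river: ρ → (-25,28,17)
river: ρ → (17,40,-13)
river: ρ → (-13,38,20)
ρ-cycle length = 10 (tail of 2 descent steps not counted)

10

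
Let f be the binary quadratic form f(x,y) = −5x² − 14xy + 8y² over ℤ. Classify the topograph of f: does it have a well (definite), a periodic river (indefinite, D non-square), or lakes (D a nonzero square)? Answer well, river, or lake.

D = b²−4ac = (-14)² − 4·(-5)·8 = 356
D > 0 non-square ⇒ indefinite ⇒ periodic river

river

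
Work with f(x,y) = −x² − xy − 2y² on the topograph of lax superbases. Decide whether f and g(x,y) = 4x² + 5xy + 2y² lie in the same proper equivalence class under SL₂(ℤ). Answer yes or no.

D₁ = -7, D₂ = -7
f is negative-definite; reduce −f:
−f: reduced (well bottom): (1,1,2) with a≤c, −a<b≤a
flip sign back: reduced form of f is (-1,-1,-2)
g: translate: b→-3 (≡5 mod 8), so (4,5,2)→(4,-3,1)
g: flip: (4,-3,1)→(1,3,4)
g: translate: b→1 (≡3 mod 2), so (1,3,4)→(1,1,2)
g: reduced (well bottom): (1,1,2) with a≤c, −a<b≤a
reduced forms (-1, -1, -2) vs (1, 1, 2) ⇒ inequivalent

no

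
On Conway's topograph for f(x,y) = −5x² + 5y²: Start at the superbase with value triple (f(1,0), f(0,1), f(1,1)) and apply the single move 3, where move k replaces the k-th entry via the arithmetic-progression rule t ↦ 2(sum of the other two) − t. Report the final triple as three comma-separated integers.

start (-5,5,0) = (f(1,0),f(0,1),f(1,1))
replace slot 3: 2·((-5)+5) − 0 = 0 → (-5,5,0)

-5,5,0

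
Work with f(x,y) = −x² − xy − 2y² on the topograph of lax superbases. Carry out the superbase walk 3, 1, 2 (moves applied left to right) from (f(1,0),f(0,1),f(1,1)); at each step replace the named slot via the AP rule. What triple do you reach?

start (-1,-2,-4) = (f(1,0),f(0,1),f(1,1))
replace slot 3: 2·((-1)+(-2)) − (-4) = -2 → (-1,-2,-2)
replace slot 1: 2·((-2)+(-2)) − (-1) = -7 → (-7,-2,-2)
replace slot 2: 2·((-7)+(-2)) − (-2) = -16 → (-7,-16,-2)

-7,-16,-2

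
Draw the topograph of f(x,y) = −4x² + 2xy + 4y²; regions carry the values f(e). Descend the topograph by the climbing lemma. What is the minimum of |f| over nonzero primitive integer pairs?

river: ρ → (4,6,-2)
river: ρ → (-2,6,4)
river: ρ → (4,2,-4)
river: ρ → (-4,6,2)
river: ρ → (2,6,-4)
river: ρ → (-4,2,4)
closes: descent 0, river 6
min |a| on river = 2

2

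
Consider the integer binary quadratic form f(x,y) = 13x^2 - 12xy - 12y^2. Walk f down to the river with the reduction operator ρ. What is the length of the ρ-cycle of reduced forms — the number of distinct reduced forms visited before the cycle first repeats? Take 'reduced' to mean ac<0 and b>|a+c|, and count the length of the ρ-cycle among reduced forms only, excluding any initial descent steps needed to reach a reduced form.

D = 768, ⌊√D⌋ = 27
descent: ρ → (-12,12,13)  [lands on river]
river: ρ → (13,14,-11)
river: ρ → (-11,8,16)
river: ρ → (16,24,-3)
river: ρ → (-3,24,16)
river: ρ → (16,8,-11)
river: ρ → (-11,14,13)
river: ρ → (13,12,-12)
ρ-cycle length = 8 (tail of 1 descent step not counted)

8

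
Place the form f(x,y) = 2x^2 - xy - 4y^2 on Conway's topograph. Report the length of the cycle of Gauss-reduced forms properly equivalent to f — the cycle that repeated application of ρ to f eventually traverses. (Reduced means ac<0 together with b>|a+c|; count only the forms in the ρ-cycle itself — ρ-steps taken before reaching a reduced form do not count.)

D = 33, ⌊√D⌋ = 5
descent: ρ → (-4,1,2)
descent: ρ → (2,3,-3)  [lands on river]
river: ρ → (-3,3,2)
river: ρ → (2,5,-1)
river: ρ → (-1,5,2)
ρ-cycle length = 4 (tail of 2 descent steps not counted)

4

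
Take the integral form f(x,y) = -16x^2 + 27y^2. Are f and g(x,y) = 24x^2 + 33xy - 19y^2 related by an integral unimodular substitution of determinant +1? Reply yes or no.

D₁ = 1728, D₂ = 2913
discriminants differ ⇒ not SL₂(ℤ)-equivalent

no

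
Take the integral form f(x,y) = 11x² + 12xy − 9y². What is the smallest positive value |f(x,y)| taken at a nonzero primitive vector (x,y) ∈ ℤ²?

river: ρ → (-9,6,14)
river: ρ → (14,22,-1)
river: ρ → (-1,22,14)
river: ρ → (14,6,-9)
river: ρ → (-9,12,11)
river: ρ → (11,10,-10)
river: ρ → (-10,10,11)
river: ρ → (11,12,-9)
closes: descent 0, river 8
min |a| on river = 1

1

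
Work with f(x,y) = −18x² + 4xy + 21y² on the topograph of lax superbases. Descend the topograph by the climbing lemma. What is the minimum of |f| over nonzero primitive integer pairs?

river: ρ → (21,38,-1)
river: ρ → (-1,38,21)
river: ρ → (21,4,-18)
river: ρ → (-18,32,7)
river: ρ → (7,38,-3)
river: ρ → (-3,34,31)
river: ρ → (31,28,-6)
river: ρ → (-6,32,21)
river: ρ → (21,10,-17)
river: ρ → (-17,24,14)
river: ρ → (14,32,-9)
river: ρ → (-9,22,29)
river: ρ → (29,36,-2)
river: ρ → (-2,36,29)
river: ρ → (29,22,-9)
river: ρ → (-9,32,14)
river: ρ → (14,24,-17)
river: ρ → (-17,10,21)
river: ρ → (21,32,-6)
river: ρ → (-6,28,31)
river: ρ → (31,34,-3)
river: ρ → (-3,38,7)
river: ρ → (7,32,-18)
river: ρ → (-18,4,21)
closes: descent 0, river 24
min |a| on river = 1

1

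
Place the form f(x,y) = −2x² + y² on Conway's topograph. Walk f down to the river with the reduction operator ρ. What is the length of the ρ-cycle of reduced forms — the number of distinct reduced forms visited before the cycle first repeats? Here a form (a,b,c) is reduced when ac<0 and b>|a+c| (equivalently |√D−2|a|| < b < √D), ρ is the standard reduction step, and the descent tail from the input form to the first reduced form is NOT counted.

D = 8, ⌊√D⌋ = 2
descent: ρ → (1,2,-1)  [lands on river]
river: ρ → (-1,2,1)
ρ-cycle length = 2 (tail of 1 descent step not counted)

2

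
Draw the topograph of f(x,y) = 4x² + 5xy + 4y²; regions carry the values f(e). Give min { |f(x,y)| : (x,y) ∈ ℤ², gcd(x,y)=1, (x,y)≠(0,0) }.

translate: b→-3 (≡5 mod 8), so (4,5,4)→(4,-3,3)
flip: (4,-3,3)→(3,3,4)
reduced (well bottom): (3,3,4) with a≤c, −a<b≤a
well minimum = a = 3

3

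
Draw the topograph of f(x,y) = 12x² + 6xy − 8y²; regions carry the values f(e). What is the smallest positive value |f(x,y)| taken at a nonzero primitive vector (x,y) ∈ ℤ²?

river: ρ → (-8,10,10)
river: ρ → (10,10,-8)
river: ρ → (-8,6,12)
river: ρ → (12,18,-2)
river: ρ → (-2,18,12)
river: ρ → (12,6,-8)
closes: descent 0, river 6
min |a| on river = 2

2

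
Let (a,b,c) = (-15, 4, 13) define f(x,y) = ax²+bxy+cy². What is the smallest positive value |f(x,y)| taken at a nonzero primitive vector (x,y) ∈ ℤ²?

river: ρ → (13,22,-6)
river: ρ → (-6,26,5)
river: ρ → (5,24,-11)
river: ρ → (-11,20,9)
river: ρ → (9,16,-15)
river: ρ → (-15,14,10)
river: ρ → (10,26,-3)
river: ρ → (-3,28,1)
river: ρ → (1,28,-3)
river: ρ → (-3,26,10)
river: ρ → (10,14,-15)
river: ρ → (-15,16,9)
river: ρ → (9,20,-11)
river: ρ → (-11,24,5)
river: ρ → (5,26,-6)
river: ρ → (-6,22,13)
river: ρ → (13,4,-15)
river: ρ → (-15,26,2)
river: ρ → (2,26,-15)
river: ρ → (-15,4,13)
closes: descent 0, river 20
min |a| on river = 1

1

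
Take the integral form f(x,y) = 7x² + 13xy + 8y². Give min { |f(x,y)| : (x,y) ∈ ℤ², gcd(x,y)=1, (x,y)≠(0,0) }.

translate: b→-1 (≡13 mod 14), so (7,13,8)→(7,-1,2)
flip: (7,-1,2)→(2,1,7)
reduced (well bottom): (2,1,7) with a≤c, −a<b≤a
well minimum = a = 2

2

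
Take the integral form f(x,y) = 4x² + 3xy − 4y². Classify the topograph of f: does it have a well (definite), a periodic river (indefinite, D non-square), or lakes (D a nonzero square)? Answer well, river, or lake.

D = b²−4ac = 3² − 4·4·(-4) = 73
D > 0 non-square ⇒ indefinite ⇒ periodic river

river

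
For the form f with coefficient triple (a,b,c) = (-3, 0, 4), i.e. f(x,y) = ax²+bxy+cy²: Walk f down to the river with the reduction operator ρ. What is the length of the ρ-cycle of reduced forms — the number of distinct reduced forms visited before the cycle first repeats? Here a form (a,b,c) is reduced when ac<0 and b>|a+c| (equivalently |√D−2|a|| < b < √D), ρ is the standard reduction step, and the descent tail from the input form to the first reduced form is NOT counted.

D = 48, ⌊√D⌋ = 6
descent: ρ → (4,0,-3)
descent: ρ → (-3,6,1)  [lands on river]
river: ρ → (1,6,-3)
ρ-cycle length = 2 (tail of 2 descent steps not counted)

2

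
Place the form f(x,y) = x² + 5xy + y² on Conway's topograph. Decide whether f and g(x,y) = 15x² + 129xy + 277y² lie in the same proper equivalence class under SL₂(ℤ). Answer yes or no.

D₁ = 21, D₂ = 21
river cycle of f (length 2): (1, 3, -3), (-3, 3, 1)
river cycle of g (length 2): (1, 3, -3), (-3, 3, 1)
cycles coincide ⇒ equivalent

yes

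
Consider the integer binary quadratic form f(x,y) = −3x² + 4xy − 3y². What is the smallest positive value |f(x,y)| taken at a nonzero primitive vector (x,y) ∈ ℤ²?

translate: b→2 (≡-4 mod 6), so (3,-4,3)→(3,2,2)
flip: (3,2,2)→(2,-2,3)
translate: b→2 (≡-2 mod 4), so (2,-2,3)→(2,2,3)
reduced (well bottom): (2,2,3) with a≤c, −a<b≤a
well minimum |f| = |-2| = 2 (negative-definite)

2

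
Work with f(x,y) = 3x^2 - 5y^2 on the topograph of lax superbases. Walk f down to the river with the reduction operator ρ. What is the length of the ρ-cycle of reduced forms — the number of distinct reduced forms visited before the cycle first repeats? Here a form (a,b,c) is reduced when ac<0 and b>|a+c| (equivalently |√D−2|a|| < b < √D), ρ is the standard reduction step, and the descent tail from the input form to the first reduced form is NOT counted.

D = 60, ⌊√D⌋ = 7
descent: ρ → (-5,0,3)
descent: ρ → (3,6,-2)  [lands on river]
river: ρ → (-2,6,3)
ρ-cycle length = 2 (tail of 2 descent steps not counted)

2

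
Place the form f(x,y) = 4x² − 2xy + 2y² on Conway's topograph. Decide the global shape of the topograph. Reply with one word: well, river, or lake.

D = b²−4ac = (-2)² − 4·4·2 = -28
D < 0 ⇒ definite ⇒ every region one sign ⇒ single well

well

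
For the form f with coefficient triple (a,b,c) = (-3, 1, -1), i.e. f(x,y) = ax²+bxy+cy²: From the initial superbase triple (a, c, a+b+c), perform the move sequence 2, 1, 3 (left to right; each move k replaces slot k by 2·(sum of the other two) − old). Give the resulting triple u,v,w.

start (-3,-1,-3) = (f(1,0),f(0,1),f(1,1))
replace slot 2: 2·((-3)+(-3)) − (-1) = -11 → (-3,-11,-3)
replace slot 1: 2·((-11)+(-3)) − (-3) = -25 → (-25,-11,-3)
replace slot 3: 2·((-25)+(-11)) − (-3) = -69 → (-25,-11,-69)

-25,-11,-69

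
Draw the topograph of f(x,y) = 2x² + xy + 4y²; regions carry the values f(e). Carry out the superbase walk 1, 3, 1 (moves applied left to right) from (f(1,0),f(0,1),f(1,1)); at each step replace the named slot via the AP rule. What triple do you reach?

start (2,4,7) = (f(1,0),f(0,1),f(1,1))
replace slot 1: 2·(4+7) − 2 = 20 → (20,4,7)
replace slot 3: 2·(20+4) − 7 = 41 → (20,4,41)
replace slot 1: 2·(4+41) − 20 = 70 → (70,4,41)

70,4,41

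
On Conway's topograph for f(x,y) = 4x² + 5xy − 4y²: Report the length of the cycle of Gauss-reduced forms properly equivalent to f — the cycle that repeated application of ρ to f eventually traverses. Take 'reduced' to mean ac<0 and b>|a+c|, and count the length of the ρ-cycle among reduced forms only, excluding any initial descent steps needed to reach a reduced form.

D = 89, ⌊√D⌋ = 9
river: ρ → (-4,3,5)
river: ρ → (5,7,-2)
river: ρ → (-2,9,1)
river: ρ → (1,9,-2)
river: ρ → (-2,7,5)
river: ρ → (5,3,-4)
river: ρ → (-4,5,4)
river: ρ → (4,3,-5)
river: ρ → (-5,7,2)
river: ρ → (2,9,-1)
river: ρ → (-1,9,2)
river: ρ → (2,7,-5)
river: ρ → (-5,3,4)
river: ρ → (4,5,-4)
ρ-cycle length = 14 (tail of 0 descent steps not counted)

14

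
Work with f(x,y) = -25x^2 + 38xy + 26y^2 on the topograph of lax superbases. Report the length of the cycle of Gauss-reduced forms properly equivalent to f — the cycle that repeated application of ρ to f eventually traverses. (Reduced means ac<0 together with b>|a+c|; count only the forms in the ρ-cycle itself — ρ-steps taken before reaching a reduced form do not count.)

D = 4044, ⌊√D⌋ = 63
river: ρ → (26,14,-37)
river: ρ → (-37,60,3)
river: ρ → (3,60,-37)
river: ρ → (-37,14,26)
river: ρ → (26,38,-25)
river: ρ → (-25,62,2)
river: ρ → (2,62,-25)
river: ρ → (-25,38,26)
ρ-cycle length = 8 (tail of 0 descent steps not counted)

8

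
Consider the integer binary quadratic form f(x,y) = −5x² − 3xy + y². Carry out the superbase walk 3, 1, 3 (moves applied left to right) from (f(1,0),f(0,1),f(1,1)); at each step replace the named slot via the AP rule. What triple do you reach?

start (-5,1,-7) = (f(1,0),f(0,1),f(1,1))
replace slot 3: 2·((-5)+1) − (-7) = -1 → (-5,1,-1)
replace slot 1: 2·(1+(-1)) − (-5) = 5 → (5,1,-1)
replace slot 3: 2·(5+1) − (-1) = 13 → (5,1,13)

5,1,13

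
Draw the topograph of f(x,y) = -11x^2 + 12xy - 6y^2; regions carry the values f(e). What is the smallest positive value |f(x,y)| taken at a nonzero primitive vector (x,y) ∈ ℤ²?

translate: b→10 (≡-12 mod 22), so (11,-12,6)→(11,10,5)
flip: (11,10,5)→(5,-10,11)
translate: b→0 (≡-10 mod 10), so (5,-10,11)→(5,0,6)
reduced (well bottom): (5,0,6) with a≤c, −a<b≤a
well minimum |f| = |-5| = 5 (negative-definite)

5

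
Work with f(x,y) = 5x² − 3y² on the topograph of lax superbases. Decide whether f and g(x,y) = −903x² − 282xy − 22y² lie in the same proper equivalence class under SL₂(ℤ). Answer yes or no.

D₁ = 60, D₂ = 60
river cycle of f (length 2): (-3, 6, 2), (2, 6, -3)
river cycle of g (length 2): (-3, 6, 2), (2, 6, -3)
cycles coincide ⇒ equivalent

yes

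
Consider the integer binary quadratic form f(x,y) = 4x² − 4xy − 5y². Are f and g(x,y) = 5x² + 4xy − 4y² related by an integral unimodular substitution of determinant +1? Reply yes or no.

D₁ = 96, D₂ = 96
river cycle of f (length 4): (-5, 4, 4), (4, 4, -5), (-5, 6, 3), (3, 6, -5)
river cycle of g (length 4): (-4, 4, 5), (5, 6, -3), (-3, 6, 5), (5, 4, -4)
cycles differ ⇒ inequivalent

no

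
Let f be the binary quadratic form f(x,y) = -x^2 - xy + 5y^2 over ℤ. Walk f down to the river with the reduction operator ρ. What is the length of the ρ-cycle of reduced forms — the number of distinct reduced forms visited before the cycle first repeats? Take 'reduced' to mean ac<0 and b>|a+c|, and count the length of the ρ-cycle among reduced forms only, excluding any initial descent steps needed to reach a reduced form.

D = 21, ⌊√D⌋ = 4
descent: ρ → (5,1,-1)
descent: ρ → (-1,3,3)  [lands on river]
river: ρ → (3,3,-1)
ρ-cycle length = 2 (tail of 2 descent steps not counted)

2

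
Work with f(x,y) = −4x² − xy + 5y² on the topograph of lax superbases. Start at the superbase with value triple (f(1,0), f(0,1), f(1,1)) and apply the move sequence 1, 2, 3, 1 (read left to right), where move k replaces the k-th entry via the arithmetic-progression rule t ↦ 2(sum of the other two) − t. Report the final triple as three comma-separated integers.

start (-4,5,0) = (f(1,0),f(0,1),f(1,1))
replace slot 1: 2·(5+0) − (-4) = 14 → (14,5,0)
replace slot 2: 2·(14+0) − 5 = 23 → (14,23,0)
replace slot 3: 2·(14+23) − 0 = 74 → (14,23,74)
replace slot 1: 2·(23+74) − 14 = 180 → (180,23,74)

180,23,74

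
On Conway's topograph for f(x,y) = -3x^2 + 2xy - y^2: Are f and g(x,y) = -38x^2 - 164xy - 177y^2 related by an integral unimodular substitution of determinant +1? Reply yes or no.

D₁ = -8, D₂ = -8
f is negative-definite; reduce −f:
−f: flip: (3,-2,1)→(1,2,3)
−f: translate: b→0 (≡2 mod 2), so (1,2,3)→(1,0,2)
−f: reduced (well bottom): (1,0,2) with a≤c, −a<b≤a
flip sign back: reduced form of f is (-1,0,-2)
g is negative-definite; reduce −g:
−g: translate: b→12 (≡164 mod 76), so (38,164,177)→(38,12,1)
−g: flip: (38,12,1)→(1,-12,38)
−g: translate: b→0 (≡-12 mod 2), so (1,-12,38)→(1,0,2)
−g: reduced (well bottom): (1,0,2) with a≤c, −a<b≤a
flip sign back: reduced form of g is (-1,0,-2)
reduced forms (-1, 0, -2) vs (-1, 0, -2) ⇒ equivalent

yes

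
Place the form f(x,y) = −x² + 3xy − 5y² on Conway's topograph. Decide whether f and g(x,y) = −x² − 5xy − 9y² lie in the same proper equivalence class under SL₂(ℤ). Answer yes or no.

D₁ = -11, D₂ = -11
f is negative-definite; reduce −f:
−f: translate: b→1 (≡-3 mod 2), so (1,-3,5)→(1,1,3)
−f: reduced (well bottom): (1,1,3) with a≤c, −a<b≤a
flip sign back: reduced form of f is (-1,-1,-3)
g is negative-definite; reduce −g:
−g: translate: b→1 (≡5 mod 2), so (1,5,9)→(1,1,3)
−g: reduced (well bottom): (1,1,3) with a≤c, −a<b≤a
flip sign back: reduced form of g is (-1,-1,-3)
reduced forms (-1, -1, -3) vs (-1, -1, -3) ⇒ equivalent

yes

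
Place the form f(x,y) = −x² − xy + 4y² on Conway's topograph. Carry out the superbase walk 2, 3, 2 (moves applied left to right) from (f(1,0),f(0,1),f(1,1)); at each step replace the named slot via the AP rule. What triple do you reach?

start (-1,4,2) = (f(1,0),f(0,1),f(1,1))
replace slot 2: 2·((-1)+2) − 4 = -2 → (-1,-2,2)
replace slot 3: 2·((-1)+(-2)) − 2 = -8 → (-1,-2,-8)
replace slot 2: 2·((-1)+(-8)) − (-2) = -16 → (-1,-16,-8)

-1,-16,-8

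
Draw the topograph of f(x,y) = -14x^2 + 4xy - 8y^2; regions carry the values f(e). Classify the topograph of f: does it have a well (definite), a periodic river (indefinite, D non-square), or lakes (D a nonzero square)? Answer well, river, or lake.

D = b²−4ac = 4² − 4·(-14)·(-8) = -432
D < 0 ⇒ definite ⇒ every region one sign ⇒ single well

well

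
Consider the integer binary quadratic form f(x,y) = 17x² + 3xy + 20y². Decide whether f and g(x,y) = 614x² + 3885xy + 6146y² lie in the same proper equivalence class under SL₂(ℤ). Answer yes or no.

D₁ = -1351, D₂ = -1351
f: reduced (well bottom): (17,3,20) with a≤c, −a<b≤a
g: translate: b→201 (≡3885 mod 1228), so (614,3885,6146)→(614,201,17)
g: flip: (614,201,17)→(17,-201,614)
g: translate: b→3 (≡-201 mod 34), so (17,-201,614)→(17,3,20)
g: reduced (well bottom): (17,3,20) with a≤c, −a<b≤a
reduced forms (17, 3, 20) vs (17, 3, 20) ⇒ equivalent

yes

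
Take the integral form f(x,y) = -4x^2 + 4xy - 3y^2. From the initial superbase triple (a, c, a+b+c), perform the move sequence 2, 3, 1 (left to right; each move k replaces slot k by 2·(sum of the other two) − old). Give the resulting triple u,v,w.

start (-4,-3,-3) = (f(1,0),f(0,1),f(1,1))
replace slot 2: 2·((-4)+(-3)) − (-3) = -11 → (-4,-11,-3)
replace slot 3: 2·((-4)+(-11)) − (-3) = -27 → (-4,-11,-27)
replace slot 1: 2·((-11)+(-27)) − (-4) = -72 → (-72,-11,-27)

-72,-11,-27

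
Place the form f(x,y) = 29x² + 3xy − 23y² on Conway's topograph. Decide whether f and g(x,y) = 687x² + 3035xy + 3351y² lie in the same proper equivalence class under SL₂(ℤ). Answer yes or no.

D₁ = 2677, D₂ = 2677
river cycle of f (length 14): (-23, 43, 9), (9, 47, -13), (-13, 31, 33), (33, 35, -11), (-11, 31, 39), (39, 47, -3), (-3, 49, 23), (23, 43, -9), (-9, 47, 13), (13, 31, -33), … (4 more)
river cycle of g (length 14): (-23, 43, 9), (9, 47, -13), (-13, 31, 33), (33, 35, -11), (-11, 31, 39), (39, 47, -3), (-3, 49, 23), (23, 43, -9), (-9, 47, 13), (13, 31, -33), … (4 more)
cycles coincide ⇒ equivalent

yes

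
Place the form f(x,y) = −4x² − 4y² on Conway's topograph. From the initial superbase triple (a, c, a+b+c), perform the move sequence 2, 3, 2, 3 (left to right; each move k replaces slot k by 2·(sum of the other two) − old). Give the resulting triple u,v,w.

start (-4,-4,-8) = (f(1,0),f(0,1),f(1,1))
replace slot 2: 2·((-4)+(-8)) − (-4) = -20 → (-4,-20,-8)
replace slot 3: 2·((-4)+(-20)) − (-8) = -40 → (-4,-20,-40)
replace slot 2: 2·((-4)+(-40)) − (-20) = -68 → (-4,-68,-40)
replace slot 3: 2·((-4)+(-68)) − (-40) = -104 → (-4,-68,-104)

-4,-68,-104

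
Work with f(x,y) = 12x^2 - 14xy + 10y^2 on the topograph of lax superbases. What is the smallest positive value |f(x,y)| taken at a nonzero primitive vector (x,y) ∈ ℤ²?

translate: b→10 (≡-14 mod 24), so (12,-14,10)→(12,10,8)
flip: (12,10,8)→(8,-10,12)
translate: b→6 (≡-10 mod 16), so (8,-10,12)→(8,6,10)
reduced (well bottom): (8,6,10) with a≤c, −a<b≤a
well minimum = a = 8

8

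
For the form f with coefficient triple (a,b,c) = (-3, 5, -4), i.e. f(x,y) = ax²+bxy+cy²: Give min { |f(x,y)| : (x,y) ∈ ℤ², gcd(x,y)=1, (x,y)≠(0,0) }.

translate: b→1 (≡-5 mod 6), so (3,-5,4)→(3,1,2)
flip: (3,1,2)→(2,-1,3)
reduced (well bottom): (2,-1,3) with a≤c, −a<b≤a
well minimum |f| = |-2| = 2 (negative-definite)

2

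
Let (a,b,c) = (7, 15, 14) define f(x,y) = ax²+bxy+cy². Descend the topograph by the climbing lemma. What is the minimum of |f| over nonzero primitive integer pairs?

translate: b→1 (≡15 mod 14), so (7,15,14)→(7,1,6)
flip: (7,1,6)→(6,-1,7)
reduced (well bottom): (6,-1,7) with a≤c, −a<b≤a
well minimum = a = 6

6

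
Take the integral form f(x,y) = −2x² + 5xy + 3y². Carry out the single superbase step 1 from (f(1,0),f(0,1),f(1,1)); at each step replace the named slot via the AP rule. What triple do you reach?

start (-2,3,6) = (f(1,0),f(0,1),f(1,1))
replace slot 1: 2·(3+6) − (-2) = 20 → (20,3,6)

20,3,6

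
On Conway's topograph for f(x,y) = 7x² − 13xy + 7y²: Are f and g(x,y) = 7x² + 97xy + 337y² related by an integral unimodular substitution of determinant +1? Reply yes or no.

D₁ = -27, D₂ = -27
f: translate: b→1 (≡-13 mod 14), so (7,-13,7)→(7,1,1)
f: flip: (7,1,1)→(1,-1,7)
f: translate: b→1 (≡-1 mod 2), so (1,-1,7)→(1,1,7)
f: reduced (well bottom): (1,1,7) with a≤c, −a<b≤a
g: translate: b→-1 (≡97 mod 14), so (7,97,337)→(7,-1,1)
g: flip: (7,-1,1)→(1,1,7)
g: reduced (well bottom): (1,1,7) with a≤c, −a<b≤a
reduced forms (1, 1, 7) vs (1, 1, 7) ⇒ equivalent

yes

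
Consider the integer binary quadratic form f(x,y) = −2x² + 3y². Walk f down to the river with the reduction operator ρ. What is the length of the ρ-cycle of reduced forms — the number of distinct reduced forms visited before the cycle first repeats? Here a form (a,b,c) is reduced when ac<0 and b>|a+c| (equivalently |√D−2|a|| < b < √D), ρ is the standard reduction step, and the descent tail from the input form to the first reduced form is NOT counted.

D = 24, ⌊√D⌋ = 4
descent: ρ → (3,0,-2)
descent: ρ → (-2,4,1)  [lands on river]
river: ρ → (1,4,-2)
ρ-cycle length = 2 (tail of 2 descent steps not counted)

2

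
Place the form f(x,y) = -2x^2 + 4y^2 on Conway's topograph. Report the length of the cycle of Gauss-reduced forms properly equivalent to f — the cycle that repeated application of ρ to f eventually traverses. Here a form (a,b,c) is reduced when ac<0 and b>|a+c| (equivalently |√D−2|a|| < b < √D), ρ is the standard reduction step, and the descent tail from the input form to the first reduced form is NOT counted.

D = 32, ⌊√D⌋ = 5
descent: ρ → (4,0,-2)
descent: ρ → (-2,4,2)  [lands on river]
river: ρ → (2,4,-2)
ρ-cycle length = 2 (tail of 2 descent steps not counted)

2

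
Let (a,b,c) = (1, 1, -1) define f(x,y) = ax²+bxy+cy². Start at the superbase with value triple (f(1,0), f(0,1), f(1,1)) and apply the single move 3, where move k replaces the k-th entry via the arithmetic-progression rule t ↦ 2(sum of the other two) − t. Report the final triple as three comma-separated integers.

start (1,-1,1) = (f(1,0),f(0,1),f(1,1))
replace slot 3: 2·(1+(-1)) − 1 = -1 → (1,-1,-1)

1,-1,-1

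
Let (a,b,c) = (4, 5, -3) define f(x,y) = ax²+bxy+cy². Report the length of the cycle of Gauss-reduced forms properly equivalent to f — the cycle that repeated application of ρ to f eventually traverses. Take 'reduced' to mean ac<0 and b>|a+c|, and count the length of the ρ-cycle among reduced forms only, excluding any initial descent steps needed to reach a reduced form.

D = 73, ⌊√D⌋ = 8
river: ρ → (-3,7,2)
river: ρ → (2,5,-6)
river: ρ → (-6,7,1)
river: ρ → (1,7,-6)
river: ρ → (-6,5,2)
river: ρ → (2,7,-3)
river: ρ → (-3,5,4)
river: ρ → (4,3,-4)
river: ρ → (-4,5,3)
river: ρ → (3,7,-2)
river: ρ → (-2,5,6)
river: ρ → (6,7,-1)
river: ρ → (-1,7,6)
river: ρ → (6,5,-2)
river: ρ → (-2,7,3)
river: ρ → (3,5,-4)
river: ρ → (-4,3,4)
river: ρ → (4,5,-3)
ρ-cycle length = 18 (tail of 0 descent steps not counted)

18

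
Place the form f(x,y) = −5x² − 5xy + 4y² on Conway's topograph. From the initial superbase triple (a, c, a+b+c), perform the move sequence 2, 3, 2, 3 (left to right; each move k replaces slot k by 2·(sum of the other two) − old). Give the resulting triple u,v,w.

start (-5,4,-6) = (f(1,0),f(0,1),f(1,1))
replace slot 2: 2·((-5)+(-6)) − 4 = -26 → (-5,-26,-6)
replace slot 3: 2·((-5)+(-26)) − (-6) = -56 → (-5,-26,-56)
replace slot 2: 2·((-5)+(-56)) − (-26) = -96 → (-5,-96,-56)
replace slot 3: 2·((-5)+(-96)) − (-56) = -146 → (-5,-96,-146)

-5,-96,-146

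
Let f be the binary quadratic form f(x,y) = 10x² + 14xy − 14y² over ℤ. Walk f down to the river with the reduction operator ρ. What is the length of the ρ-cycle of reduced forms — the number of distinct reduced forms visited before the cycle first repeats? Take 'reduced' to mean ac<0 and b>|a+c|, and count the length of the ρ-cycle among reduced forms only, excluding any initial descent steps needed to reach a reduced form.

D = 756, ⌊√D⌋ = 27
river: ρ → (-14,14,10)
river: ρ → (10,26,-2)
river: ρ → (-2,26,10)
river: ρ → (10,14,-14)
ρ-cycle length = 4 (tail of 0 descent steps not counted)

4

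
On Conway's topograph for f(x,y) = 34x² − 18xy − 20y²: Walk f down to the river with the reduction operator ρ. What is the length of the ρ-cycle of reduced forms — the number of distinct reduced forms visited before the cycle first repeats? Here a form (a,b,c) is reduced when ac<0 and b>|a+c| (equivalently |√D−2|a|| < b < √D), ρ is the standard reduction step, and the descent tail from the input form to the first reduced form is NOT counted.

D = 3044, ⌊√D⌋ = 55
descent: ρ → (-20,18,34)  [lands on river]
river: ρ → (34,50,-4)
river: ρ → (-4,54,8)
river: ρ → (8,42,-40)
river: ρ → (-40,38,10)
river: ρ → (10,42,-32)
river: ρ → (-32,22,20)
river: ρ → (20,18,-34)
river: ρ → (-34,50,4)
river: ρ → (4,54,-8)
river: ρ → (-8,42,40)
river: ρ → (40,38,-10)
river: ρ → (-10,42,32)
river: ρ → (32,22,-20)
ρ-cycle length = 14 (tail of 1 descent step not counted)

14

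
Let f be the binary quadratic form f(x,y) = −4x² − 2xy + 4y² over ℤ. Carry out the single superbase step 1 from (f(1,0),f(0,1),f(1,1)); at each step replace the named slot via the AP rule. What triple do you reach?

start (-4,4,-2) = (f(1,0),f(0,1),f(1,1))
replace slot 1: 2·(4+(-2)) − (-4) = 8 → (8,4,-2)

8,4,-2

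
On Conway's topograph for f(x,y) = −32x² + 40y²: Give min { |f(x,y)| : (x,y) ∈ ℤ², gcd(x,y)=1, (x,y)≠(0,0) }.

descent: ρ → (40,0,-32)
descent: ρ → (-32,64,8)  [lands on river]
river: ρ → (8,64,-32)
closes: descent 2, river 2
min |a| on river = 8

8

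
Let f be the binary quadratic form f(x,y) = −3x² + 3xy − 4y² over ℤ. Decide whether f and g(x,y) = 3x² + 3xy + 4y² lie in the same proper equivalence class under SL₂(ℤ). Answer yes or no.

D₁ = -39, D₂ = -39
f is negative-definite; reduce −f:
−f: translate: b→3 (≡-3 mod 6), so (3,-3,4)→(3,3,4)
−f: reduced (well bottom): (3,3,4) with a≤c, −a<b≤a
flip sign back: reduced form of f is (-3,-3,-4)
g: reduced (well bottom): (3,3,4) with a≤c, −a<b≤a
reduced forms (-3, -3, -4) vs (3, 3, 4) ⇒ inequivalent

no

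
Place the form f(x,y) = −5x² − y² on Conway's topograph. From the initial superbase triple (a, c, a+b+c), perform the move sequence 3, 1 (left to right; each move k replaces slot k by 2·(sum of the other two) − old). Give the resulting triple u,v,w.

start (-5,-1,-6) = (f(1,0),f(0,1),f(1,1))
replace slot 3: 2·((-5)+(-1)) − (-6) = -6 → (-5,-1,-6)
replace slot 1: 2·((-1)+(-6)) − (-5) = -9 → (-9,-1,-6)

-9,-1,-6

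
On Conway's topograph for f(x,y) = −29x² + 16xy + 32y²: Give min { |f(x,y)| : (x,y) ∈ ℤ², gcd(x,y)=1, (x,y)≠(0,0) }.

river: ρ → (32,48,-13)
river: ρ → (-13,56,16)
river: ρ → (16,40,-37)
river: ρ → (-37,34,19)
river: ρ → (19,42,-29)
river: ρ → (-29,16,32)
closes: descent 0, river 6
min |a| on river = 13

13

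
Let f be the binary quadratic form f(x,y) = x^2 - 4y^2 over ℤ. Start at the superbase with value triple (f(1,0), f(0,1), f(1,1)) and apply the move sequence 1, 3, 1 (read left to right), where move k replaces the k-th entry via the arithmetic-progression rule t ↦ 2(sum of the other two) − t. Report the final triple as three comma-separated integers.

start (1,-4,-3) = (f(1,0),f(0,1),f(1,1))
replace slot 1: 2·((-4)+(-3)) − 1 = -15 → (-15,-4,-3)
replace slot 3: 2·((-15)+(-4)) − (-3) = -35 → (-15,-4,-35)
replace slot 1: 2·((-4)+(-35)) − (-15) = -63 → (-63,-4,-35)

-63,-4,-35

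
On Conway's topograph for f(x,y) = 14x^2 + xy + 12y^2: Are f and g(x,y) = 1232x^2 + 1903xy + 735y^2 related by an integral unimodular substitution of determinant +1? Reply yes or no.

D₁ = -671, D₂ = -671
f: flip: (14,1,12)→(12,-1,14)
f: reduced (well bottom): (12,-1,14) with a≤c, −a<b≤a
g: translate: b→-561 (≡1903 mod 2464), so (1232,1903,735)→(1232,-561,64)
g: flip: (1232,-561,64)→(64,561,1232)
g: translate: b→49 (≡561 mod 128), so (64,561,1232)→(64,49,12)
g: flip: (64,49,12)→(12,-49,64)
g: translate: b→-1 (≡-49 mod 24), so (12,-49,64)→(12,-1,14)
g: reduced (well bottom): (12,-1,14) with a≤c, −a<b≤a
reduced forms (12, -1, 14) vs (12, -1, 14) ⇒ equivalent

yes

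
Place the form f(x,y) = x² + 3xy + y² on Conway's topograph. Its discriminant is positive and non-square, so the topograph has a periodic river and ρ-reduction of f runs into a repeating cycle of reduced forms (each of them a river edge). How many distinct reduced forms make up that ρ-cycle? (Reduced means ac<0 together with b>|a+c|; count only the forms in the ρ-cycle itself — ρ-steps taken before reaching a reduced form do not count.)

D = 5, ⌊√D⌋ = 2
descent: ρ → (1,1,-1)  [lands on river]
river: ρ → (-1,1,1)
ρ-cycle length = 2 (tail of 1 descent step not counted)

2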